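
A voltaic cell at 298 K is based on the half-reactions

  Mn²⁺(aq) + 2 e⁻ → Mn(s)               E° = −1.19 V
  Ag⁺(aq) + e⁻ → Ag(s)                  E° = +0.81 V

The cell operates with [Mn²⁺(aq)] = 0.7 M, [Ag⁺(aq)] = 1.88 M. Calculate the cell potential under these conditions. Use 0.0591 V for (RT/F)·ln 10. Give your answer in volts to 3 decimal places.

+2.021 V

Ag⁺/Ag is reduced (cathode, E° = +0.81 V) and Mn²⁺/Mn is oxidized (anode).
E°cell = +0.81 − (−1.19) = +2.00 V, with n = 2 electrons transferred.
Balancing gives 2 Ag⁺(aq) + Mn(s) → 2 Ag(s) + Mn²⁺(aq); hence Q = [Mn²⁺(aq)] / [Ag⁺(aq)]^2 = 0.198 (log Q = −0.703).
By the Nernst equation, E = +2.00 − (0.0591/2)·(−0.703) = +2.021 V.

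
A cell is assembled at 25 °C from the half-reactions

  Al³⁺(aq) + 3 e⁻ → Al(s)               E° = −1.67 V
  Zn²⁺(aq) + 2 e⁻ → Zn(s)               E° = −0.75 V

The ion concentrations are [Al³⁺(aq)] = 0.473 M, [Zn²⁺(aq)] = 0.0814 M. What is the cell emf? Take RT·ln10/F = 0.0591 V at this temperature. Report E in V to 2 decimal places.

The Zn²⁺/Zn couple has the more positive E°, so it is the cathode; Al³⁺/Al is the anode.
The standard potential is −0.75 − (−1.67) = +0.92 V and the balanced reaction transfers n = 6 electrons.
Balancing gives 3 Zn²⁺(aq) + 2 Al(s) → 3 Zn(s) + 2 Al³⁺(aq); hence Q = [Al³⁺(aq)]^2 / [Zn²⁺(aq)]^3 = 415 (log Q = 2.618).
By the Nernst equation, E = +0.92 − (0.0591/6)·(2.618) = +0.89 V.

+0.89 V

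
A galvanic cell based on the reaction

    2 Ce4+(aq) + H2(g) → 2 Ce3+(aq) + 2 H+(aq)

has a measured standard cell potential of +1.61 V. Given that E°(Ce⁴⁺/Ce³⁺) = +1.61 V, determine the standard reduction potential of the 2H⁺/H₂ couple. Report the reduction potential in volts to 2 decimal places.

In the reaction as written the Ce⁴⁺/Ce³⁺ couple is reduced (cathode) and 2H⁺/H₂ is oxidized (anode), so E°cell = E°(Ce⁴⁺/Ce³⁺) − E°(2H⁺/H₂).
E°(2H⁺/H₂) = E°(cathode) − E°cell = +1.61 − (+1.61) = +0.00 V.

+0.00 V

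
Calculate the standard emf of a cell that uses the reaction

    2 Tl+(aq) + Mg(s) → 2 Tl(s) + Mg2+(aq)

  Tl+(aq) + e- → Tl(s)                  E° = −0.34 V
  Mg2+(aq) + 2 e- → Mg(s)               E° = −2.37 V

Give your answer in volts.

Tl+(aq) gains electrons, so the Tl⁺/Tl couple is the cathode; the Mg²⁺/Mg couple is the anode.
E°cell = E°(cathode) − E°(anode) = −0.34 − (−2.37) = +2.03 V.

+2.03 V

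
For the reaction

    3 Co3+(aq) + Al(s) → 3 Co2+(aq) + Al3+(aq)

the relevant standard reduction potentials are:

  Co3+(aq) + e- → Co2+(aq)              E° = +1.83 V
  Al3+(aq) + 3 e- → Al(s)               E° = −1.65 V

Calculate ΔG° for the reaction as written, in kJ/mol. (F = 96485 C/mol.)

−1007 kJ/mol

In the reaction as written Co3+(aq) is reduced, so the Co³⁺/Co²⁺ couple is the cathode and Al³⁺/Al is the anode.
E°cell = +1.83 − (−1.65) = +3.48 V; balancing electrons gives n = 3.
ΔG° = −nFE°cell = −(3)(96485)(+3.48) J/mol = −1007 kJ/mol.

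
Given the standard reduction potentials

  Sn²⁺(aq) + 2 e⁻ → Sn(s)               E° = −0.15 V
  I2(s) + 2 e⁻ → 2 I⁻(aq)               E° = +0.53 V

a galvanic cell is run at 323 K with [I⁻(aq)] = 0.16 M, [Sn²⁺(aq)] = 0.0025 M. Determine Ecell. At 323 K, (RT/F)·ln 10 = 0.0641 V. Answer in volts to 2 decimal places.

+0.81 V

The I₂/I⁻ couple has the more positive E°, so it is the cathode; Sn²⁺/Sn is the anode.
The standard potential is +0.53 − (−0.15) = +0.68 V and the balanced reaction transfers n = 2 electrons.
The balanced reaction is I2(s) + Sn(s) → 2 I⁻(aq) + Sn²⁺(aq), so Q = [I⁻(aq)]^2·[Sn²⁺(aq)] = 6.4×10^−5 and log Q = −4.194.
Applying E = E° − (RT ln10/nF)·log Q gives +0.68 − (0.0641/2)(−4.194) = +0.81 V.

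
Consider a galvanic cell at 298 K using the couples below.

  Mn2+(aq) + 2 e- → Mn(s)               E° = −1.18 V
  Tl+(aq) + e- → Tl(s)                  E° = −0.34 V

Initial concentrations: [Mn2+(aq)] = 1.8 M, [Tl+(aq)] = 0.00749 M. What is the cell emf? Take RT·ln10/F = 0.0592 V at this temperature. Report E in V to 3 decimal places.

+0.707 V

Tl⁺/Tl is reduced (cathode, E° = −0.34 V) and Mn²⁺/Mn is oxidized (anode).
E°cell = −0.34 − (−1.18) = +0.84 V, with n = 2 electrons transferred.
Balancing gives 2 Tl+(aq) + Mn(s) → 2 Tl(s) + Mn2+(aq); hence Q = [Mn2+(aq)] / [Tl+(aq)]^2 = 3.21×10^4 (log Q = 4.506).
By the Nernst equation, E = +0.84 − (0.0592/2)·(4.506) = +0.707 V.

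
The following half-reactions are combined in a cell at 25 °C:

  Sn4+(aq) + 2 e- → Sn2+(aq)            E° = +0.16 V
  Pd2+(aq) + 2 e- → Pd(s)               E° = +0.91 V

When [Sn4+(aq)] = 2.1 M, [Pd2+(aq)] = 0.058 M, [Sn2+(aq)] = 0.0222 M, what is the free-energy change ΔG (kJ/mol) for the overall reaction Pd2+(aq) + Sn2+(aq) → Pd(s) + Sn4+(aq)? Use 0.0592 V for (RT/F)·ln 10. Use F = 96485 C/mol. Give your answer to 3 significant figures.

−126 kJ/mol

With Pd²⁺/Pd reduced at the cathode, E°cell = +0.91 − (+0.16) = +0.75 V and n = 2.
Q = [Sn4+(aq)] / ([Pd2+(aq)]·[Sn2+(aq)]) = 1.63×10^3, so log Q = 3.212 and E = +0.75 − (0.0592/2)(3.212) = +0.6549 V.
Then ΔG = −nFE = −2 × 96485 × +0.6549 J/mol = −126 kJ/mol.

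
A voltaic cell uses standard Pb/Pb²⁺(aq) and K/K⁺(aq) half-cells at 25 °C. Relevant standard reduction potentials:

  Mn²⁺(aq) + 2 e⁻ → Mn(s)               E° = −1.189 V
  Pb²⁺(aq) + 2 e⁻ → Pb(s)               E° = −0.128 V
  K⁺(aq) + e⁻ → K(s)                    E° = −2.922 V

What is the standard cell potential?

Of the two couples in this cell, the one with the more positive reduction potential is reduced at the cathode: here that is Pb²⁺/Pb (−0.128 V); K⁺/K (−2.922 V) is the anode.
E°cell = E°(cathode) − E°(anode) = −0.128 − (−2.922) = +2.794 V.

+2.794 V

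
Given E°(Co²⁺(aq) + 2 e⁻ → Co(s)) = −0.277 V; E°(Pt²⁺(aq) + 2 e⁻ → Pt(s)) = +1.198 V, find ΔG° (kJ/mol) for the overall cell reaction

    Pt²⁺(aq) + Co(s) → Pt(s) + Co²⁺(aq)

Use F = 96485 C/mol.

In the reaction as written Pt²⁺(aq) is reduced, so the Pt²⁺/Pt couple is the cathode and Co²⁺/Co is the anode.
E°cell = +1.198 − (−0.277) = +1.475 V; balancing electrons gives n = 2.
ΔG° = −nFE°cell = −(2)(96485)(+1.475) J/mol = −285 kJ/mol.

−285 kJ/mol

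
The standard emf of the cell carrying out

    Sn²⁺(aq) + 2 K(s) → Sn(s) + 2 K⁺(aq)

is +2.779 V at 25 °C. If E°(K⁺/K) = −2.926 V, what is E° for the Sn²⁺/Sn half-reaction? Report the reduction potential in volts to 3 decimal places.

−0.147 V

In the reaction as written the Sn²⁺/Sn couple is reduced (cathode) and K⁺/K is oxidized (anode), so E°cell = E°(Sn²⁺/Sn) − E°(K⁺/K).
E°(Sn²⁺/Sn) = E°cell + E°(anode) = +2.779 + (−2.926) = −0.147 V.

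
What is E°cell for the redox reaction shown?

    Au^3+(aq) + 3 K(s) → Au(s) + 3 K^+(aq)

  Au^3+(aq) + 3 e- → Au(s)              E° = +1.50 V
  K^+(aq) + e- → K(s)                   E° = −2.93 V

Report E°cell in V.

+4.43 V

Au^3+(aq) gains electrons, so the Au³⁺/Au couple is the cathode; the K⁺/K couple is the anode.
E°cell = E°(cathode) − E°(anode) = +1.50 − (−2.93) = +4.43 V.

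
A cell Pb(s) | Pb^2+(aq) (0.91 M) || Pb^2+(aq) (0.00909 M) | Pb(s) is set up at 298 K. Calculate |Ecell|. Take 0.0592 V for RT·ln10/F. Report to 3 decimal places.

For a concentration cell E°cell = 0, since both electrodes use the same couple.
The compartment with the higher Pb^2+(aq) concentration (0.91 M) acts as the cathode; ions are reduced there and produced at the dilute (0.00909 M) anode.
With n = 2, Ecell = −(0.0592/2)·log([dilute]/[conc]) = −(0.0592/2)·log(0.00909/0.91) = +0.059 V.

0.059 V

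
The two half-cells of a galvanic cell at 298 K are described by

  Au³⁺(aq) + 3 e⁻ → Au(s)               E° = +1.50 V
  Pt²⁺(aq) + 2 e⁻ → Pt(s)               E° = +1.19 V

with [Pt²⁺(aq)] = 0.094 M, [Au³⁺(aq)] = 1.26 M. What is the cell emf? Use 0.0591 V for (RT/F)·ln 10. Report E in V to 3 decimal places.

The Au³⁺/Au couple has the more positive E°, so it is the cathode; Pt²⁺/Pt is the anode.
The standard potential is +1.50 − (+1.19) = +0.31 V and the balanced reaction transfers n = 6 electrons.
The balanced reaction is 2 Au³⁺(aq) + 3 Pt(s) → 2 Au(s) + 3 Pt²⁺(aq), so Q = [Pt²⁺(aq)]^3 / [Au³⁺(aq)]^2 = 0.000523 and log Q = −3.281.
E = E° − (0.0591/n)·log Q = +0.31 − (0.0591/6)(−3.281) = +0.342 V.

+0.342 V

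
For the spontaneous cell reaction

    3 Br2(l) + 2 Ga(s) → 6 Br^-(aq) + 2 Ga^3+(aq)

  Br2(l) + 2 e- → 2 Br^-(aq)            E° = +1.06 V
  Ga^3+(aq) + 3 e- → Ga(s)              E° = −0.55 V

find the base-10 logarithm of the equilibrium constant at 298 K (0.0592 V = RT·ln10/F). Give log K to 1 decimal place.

log K = 163.2

The Br₂/Br⁻ couple is reduced (cathode); E°cell = +1.06 − (−0.55) = +1.61 V with n = 6.
At equilibrium E = 0, so log K = nE°cell / 0.0592 = (6)(+1.61) / 0.0592 = 163.2.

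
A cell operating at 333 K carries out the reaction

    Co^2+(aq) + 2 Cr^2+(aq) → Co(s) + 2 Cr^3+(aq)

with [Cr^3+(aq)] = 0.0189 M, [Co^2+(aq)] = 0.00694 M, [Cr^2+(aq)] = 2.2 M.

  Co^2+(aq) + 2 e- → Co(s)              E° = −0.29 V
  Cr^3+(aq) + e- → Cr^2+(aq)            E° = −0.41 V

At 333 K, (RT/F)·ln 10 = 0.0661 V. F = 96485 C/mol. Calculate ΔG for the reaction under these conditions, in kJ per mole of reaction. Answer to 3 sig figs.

−35.7 kJ/mol

With Co²⁺/Co reduced at the cathode, E°cell = −0.29 − (−0.41) = +0.12 V and n = 2.
Q = [Cr^3+(aq)]^2 / ([Co^2+(aq)]·[Cr^2+(aq)]^2) = 0.0106, so log Q = −1.973 and E = +0.12 − (0.0661/2)(−1.973) = +0.1852 V.
Finally ΔG = −nFE = −(2)(96485 C/mol)(+0.1852 V) = −35.7 kJ/mol.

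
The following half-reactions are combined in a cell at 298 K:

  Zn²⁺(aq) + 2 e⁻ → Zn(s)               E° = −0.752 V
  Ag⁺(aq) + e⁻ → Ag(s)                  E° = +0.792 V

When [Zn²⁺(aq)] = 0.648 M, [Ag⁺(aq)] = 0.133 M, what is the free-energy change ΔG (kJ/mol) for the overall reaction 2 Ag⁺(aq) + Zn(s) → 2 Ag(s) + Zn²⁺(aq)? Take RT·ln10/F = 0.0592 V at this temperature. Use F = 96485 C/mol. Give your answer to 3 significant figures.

The standard cell potential is +0.792 − (−0.752) = +1.544 V, with n = 2 electrons in the balanced equation.
Here Q = [Zn²⁺(aq)] / [Ag⁺(aq)]^2 = 36.6 (log Q = 1.564), giving E = +1.544 − (0.0592/2)·(1.564) = +1.4977 V.
ΔG = −nFE = −(2)(96485)(+1.4977) J/mol = −289 kJ/mol.

−289 kJ/mol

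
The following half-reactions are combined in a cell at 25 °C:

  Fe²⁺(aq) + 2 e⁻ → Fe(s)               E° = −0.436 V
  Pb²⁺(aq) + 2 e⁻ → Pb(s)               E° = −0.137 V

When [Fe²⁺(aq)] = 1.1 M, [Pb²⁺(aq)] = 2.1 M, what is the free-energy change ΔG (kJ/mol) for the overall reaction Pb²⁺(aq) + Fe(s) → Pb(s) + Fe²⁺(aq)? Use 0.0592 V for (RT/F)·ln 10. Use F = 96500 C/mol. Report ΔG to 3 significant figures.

With Pb²⁺/Pb reduced at the cathode, E°cell = −0.137 − (−0.436) = +0.299 V and n = 2.
The reaction quotient is [Fe²⁺(aq)] / [Pb²⁺(aq)] = 0.524; by Nernst, E = +0.299 − (0.0592/2)(−0.281) = +0.3073 V.
Finally ΔG = −nFE = −(2)(96500 C/mol)(+0.3073 V) = −59.3 kJ/mol.

−59.3 kJ/mol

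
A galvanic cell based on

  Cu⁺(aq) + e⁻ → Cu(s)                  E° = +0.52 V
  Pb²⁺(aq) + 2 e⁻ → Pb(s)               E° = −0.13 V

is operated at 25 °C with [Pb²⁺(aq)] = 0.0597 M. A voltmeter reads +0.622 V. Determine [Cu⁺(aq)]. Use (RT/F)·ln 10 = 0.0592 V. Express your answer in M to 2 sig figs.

With Cu⁺/Cu at the cathode and Pb²⁺/Pb at the anode, E°cell = +0.52 − (−0.13) = +0.65 V (n = 2).
From the Nernst equation, log Q = n(E° − E)/0.0592 = 2·(+0.65 − (+0.622))/0.0592 = 0.946.
For 2 Cu⁺(aq) + Pb(s) → 2 Cu(s) + Pb²⁺(aq), the reaction quotient is Q = [Pb²⁺(aq)] / [Cu⁺(aq)]^2.
Substituting the known concentrations and solving, log [Cu⁺(aq)] = −1.085 and [Cu⁺(aq)] = 0.082 M.

0.082 M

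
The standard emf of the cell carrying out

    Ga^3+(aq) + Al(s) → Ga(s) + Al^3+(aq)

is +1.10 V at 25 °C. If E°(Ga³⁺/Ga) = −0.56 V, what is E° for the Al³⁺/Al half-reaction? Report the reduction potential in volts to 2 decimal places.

In the reaction as written the Ga³⁺/Ga couple is reduced (cathode) and Al³⁺/Al is oxidized (anode), so E°cell = E°(Ga³⁺/Ga) − E°(Al³⁺/Al).
E°(Al³⁺/Al) = E°(cathode) − E°cell = −0.56 − (+1.10) = −1.66 V.

−1.66 V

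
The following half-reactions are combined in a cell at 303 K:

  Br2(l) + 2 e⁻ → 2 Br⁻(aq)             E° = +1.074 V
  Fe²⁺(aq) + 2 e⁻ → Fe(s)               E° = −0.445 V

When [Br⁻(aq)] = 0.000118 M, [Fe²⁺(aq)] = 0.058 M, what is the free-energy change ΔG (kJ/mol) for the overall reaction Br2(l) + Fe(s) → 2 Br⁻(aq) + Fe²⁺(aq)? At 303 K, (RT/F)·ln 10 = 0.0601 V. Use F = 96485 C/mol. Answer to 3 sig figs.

−346 kJ/mol

The standard cell potential is +1.074 − (−0.445) = +1.519 V, with n = 2 electrons in the balanced equation.
Here Q = [Br⁻(aq)]^2·[Fe²⁺(aq)] = 8.08×10^−10 (log Q = −9.093), giving E = +1.519 − (0.0601/2)·(−9.093) = +1.7922 V.
Finally ΔG = −nFE = −(2)(96485 C/mol)(+1.7922 V) = −346 kJ/mol.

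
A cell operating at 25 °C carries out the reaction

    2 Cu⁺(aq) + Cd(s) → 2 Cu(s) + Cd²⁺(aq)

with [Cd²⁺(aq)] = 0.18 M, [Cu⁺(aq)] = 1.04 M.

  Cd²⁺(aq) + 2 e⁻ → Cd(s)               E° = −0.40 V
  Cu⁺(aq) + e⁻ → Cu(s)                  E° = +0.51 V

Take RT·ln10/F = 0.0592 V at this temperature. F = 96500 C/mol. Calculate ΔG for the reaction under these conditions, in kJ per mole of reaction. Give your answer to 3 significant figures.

The standard cell potential is +0.51 − (−0.40) = +0.91 V, with n = 2 electrons in the balanced equation.
Q = [Cd²⁺(aq)] / [Cu⁺(aq)]^2 = 0.166, so log Q = −0.779 and E = +0.91 − (0.0592/2)(−0.779) = +0.9331 V.
ΔG = −nFE = −(2)(96500)(+0.9331) J/mol = −180 kJ/mol.

−180 kJ/mol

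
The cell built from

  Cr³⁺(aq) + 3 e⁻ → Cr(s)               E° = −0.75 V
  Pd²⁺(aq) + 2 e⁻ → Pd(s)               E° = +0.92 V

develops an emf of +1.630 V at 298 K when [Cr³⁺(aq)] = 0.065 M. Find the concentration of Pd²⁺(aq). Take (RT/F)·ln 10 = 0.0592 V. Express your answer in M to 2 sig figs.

The Pd²⁺/Pd couple has the larger reduction potential, so it is the cathode: E°cell = +0.92 − (−0.75) = +1.67 V and n = 6.
From the Nernst equation, log Q = n(E° − E)/0.0592 = 6·(+1.67 − (+1.630))/0.0592 = 4.054.
Balancing electrons gives 3 Pd²⁺(aq) + 2 Cr(s) → 3 Pd(s) + 2 Cr³⁺(aq); thus Q = [Cr³⁺(aq)]^2 / [Pd²⁺(aq)]^3.
Solving for the unknown gives log [Pd²⁺(aq)] = −2.143, so [Pd²⁺(aq)] ≈ 0.0072 M.

0.0072 M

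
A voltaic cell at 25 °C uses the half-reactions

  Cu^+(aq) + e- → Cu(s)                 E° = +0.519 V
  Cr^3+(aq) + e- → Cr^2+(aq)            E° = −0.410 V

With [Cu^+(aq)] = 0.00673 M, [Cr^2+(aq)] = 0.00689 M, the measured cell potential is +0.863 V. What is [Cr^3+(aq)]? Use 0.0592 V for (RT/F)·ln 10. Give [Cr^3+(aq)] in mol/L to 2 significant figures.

With Cu⁺/Cu at the cathode and Cr³⁺/Cr²⁺ at the anode, E°cell = +0.519 − (−0.410) = +0.929 V (n = 1).
Since E = E° − (0.0592/n)·log Q, log Q = n(E° − E)/0.0592 = 1.115.
Balancing electrons gives Cu^+(aq) + Cr^2+(aq) → Cu(s) + Cr^3+(aq); thus Q = [Cr^3+(aq)] / ([Cu^+(aq)]·[Cr^2+(aq)]).
Substituting the known concentrations and solving, log [Cr^3+(aq)] = −3.219 and [Cr^3+(aq)] = 0.00060 M.

0.00060 M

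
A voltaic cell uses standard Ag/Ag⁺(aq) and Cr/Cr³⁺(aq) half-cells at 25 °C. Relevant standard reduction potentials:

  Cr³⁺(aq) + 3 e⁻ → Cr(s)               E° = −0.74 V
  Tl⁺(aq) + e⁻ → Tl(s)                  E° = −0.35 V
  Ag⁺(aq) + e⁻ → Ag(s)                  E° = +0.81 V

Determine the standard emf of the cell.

+1.55 V

Of the two couples in this cell, the one with the more positive reduction potential is reduced at the cathode: here that is Ag⁺/Ag (+0.81 V); Cr³⁺/Cr (−0.74 V) is the anode.
E°cell = E°(cathode) − E°(anode) = +0.81 − (−0.74) = +1.55 V.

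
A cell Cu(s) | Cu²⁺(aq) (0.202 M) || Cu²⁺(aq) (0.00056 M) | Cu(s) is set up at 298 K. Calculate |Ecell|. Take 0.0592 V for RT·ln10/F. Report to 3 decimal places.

For a concentration cell E°cell = 0, since both electrodes use the same couple.
The compartment with the higher Cu²⁺(aq) concentration (0.202 M) acts as the cathode; ions are reduced there and produced at the dilute (0.00056 M) anode.
With n = 2, Ecell = −(0.0592/2)·log([dilute]/[conc]) = −(0.0592/2)·log(0.00056/0.202) = +0.076 V.

0.076 V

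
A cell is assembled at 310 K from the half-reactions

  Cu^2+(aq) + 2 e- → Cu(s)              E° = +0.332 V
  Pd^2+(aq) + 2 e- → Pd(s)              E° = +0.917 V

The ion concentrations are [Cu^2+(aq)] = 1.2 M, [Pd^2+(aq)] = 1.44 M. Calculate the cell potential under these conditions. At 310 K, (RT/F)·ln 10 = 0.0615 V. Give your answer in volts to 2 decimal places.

Pd²⁺/Pd is reduced (cathode, E° = +0.917 V) and Cu²⁺/Cu is oxidized (anode).
E°cell = E°cat − E°an = +0.917 − (+0.332) = +0.585 V; n = 2.
The balanced reaction is Pd^2+(aq) + Cu(s) → Pd(s) + Cu^2+(aq), so Q = [Cu^2+(aq)] / [Pd^2+(aq)] = 0.833 and log Q = −0.079.
Applying E = E° − (RT ln10/nF)·log Q gives +0.585 − (0.0615/2)(−0.079) = +0.59 V.

+0.59 V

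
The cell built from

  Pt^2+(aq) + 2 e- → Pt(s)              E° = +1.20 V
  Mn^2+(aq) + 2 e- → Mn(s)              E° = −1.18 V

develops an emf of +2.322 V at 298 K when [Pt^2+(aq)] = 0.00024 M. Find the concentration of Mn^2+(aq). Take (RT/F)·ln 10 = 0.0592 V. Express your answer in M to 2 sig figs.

With Pt²⁺/Pt at the cathode and Mn²⁺/Mn at the anode, E°cell = +1.20 − (−1.18) = +2.38 V (n = 2).
Rearranging E = E° − (0.0592/n)·log Q gives log Q = 2(+2.38 − (+2.322))/0.0592 = 1.959.
Balancing electrons gives Pt^2+(aq) + Mn(s) → Pt(s) + Mn^2+(aq); thus Q = [Mn^2+(aq)] / [Pt^2+(aq)].
Substituting the known concentrations and solving, log [Mn^2+(aq)] = −1.661 and [Mn^2+(aq)] = 0.022 M.

0.022 M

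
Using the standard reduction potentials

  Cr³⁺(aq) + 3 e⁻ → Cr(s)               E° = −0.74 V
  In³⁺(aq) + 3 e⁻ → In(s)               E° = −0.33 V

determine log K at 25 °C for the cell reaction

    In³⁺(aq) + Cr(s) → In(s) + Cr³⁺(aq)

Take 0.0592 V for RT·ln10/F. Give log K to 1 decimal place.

The In³⁺/In couple is reduced (cathode); E°cell = −0.33 − (−0.74) = +0.41 V with n = 3.
At equilibrium E = 0, so log K = nE°cell / 0.0592 = (3)(+0.41) / 0.0592 = 20.8.

log K = 20.8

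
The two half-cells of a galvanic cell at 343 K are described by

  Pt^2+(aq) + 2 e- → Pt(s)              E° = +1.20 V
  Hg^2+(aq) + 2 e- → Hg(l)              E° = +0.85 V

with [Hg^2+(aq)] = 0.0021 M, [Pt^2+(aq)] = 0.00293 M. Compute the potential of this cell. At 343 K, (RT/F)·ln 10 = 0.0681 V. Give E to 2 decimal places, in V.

+0.35 V

Pt²⁺/Pt is reduced (cathode, E° = +1.20 V) and Hg²⁺/Hg is oxidized (anode).
The standard potential is +1.20 − (+0.85) = +0.35 V and the balanced reaction transfers n = 2 electrons.
The balanced reaction is Pt^2+(aq) + Hg(l) → Pt(s) + Hg^2+(aq), so Q = [Hg^2+(aq)] / [Pt^2+(aq)] = 0.717 and log Q = −0.145.
Applying E = E° − (RT ln10/nF)·log Q gives +0.35 − (0.0681/2)(−0.145) = +0.35 V.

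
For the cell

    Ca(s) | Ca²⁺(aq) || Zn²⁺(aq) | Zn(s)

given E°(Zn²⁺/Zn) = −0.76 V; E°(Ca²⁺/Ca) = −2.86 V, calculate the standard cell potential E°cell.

+2.10 V

By convention the left-hand electrode in cell notation is the anode (oxidation) and the right-hand electrode is the cathode (reduction).
E°cell = E°(right) − E°(left) = −0.76 − (−2.86) = +2.10 V.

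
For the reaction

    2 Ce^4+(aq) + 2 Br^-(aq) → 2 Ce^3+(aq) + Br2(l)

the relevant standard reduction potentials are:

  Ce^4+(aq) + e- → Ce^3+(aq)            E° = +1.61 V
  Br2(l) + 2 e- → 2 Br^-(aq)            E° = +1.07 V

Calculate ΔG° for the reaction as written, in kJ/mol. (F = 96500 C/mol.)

−104 kJ/mol

In the reaction as written Ce^4+(aq) is reduced, so the Ce⁴⁺/Ce³⁺ couple is the cathode and Br₂/Br⁻ is the anode.
E°cell = +1.61 − (+1.07) = +0.54 V; balancing electrons gives n = 2.
ΔG° = −nFE°cell = −(2)(96500)(+0.54) J/mol = −104 kJ/mol.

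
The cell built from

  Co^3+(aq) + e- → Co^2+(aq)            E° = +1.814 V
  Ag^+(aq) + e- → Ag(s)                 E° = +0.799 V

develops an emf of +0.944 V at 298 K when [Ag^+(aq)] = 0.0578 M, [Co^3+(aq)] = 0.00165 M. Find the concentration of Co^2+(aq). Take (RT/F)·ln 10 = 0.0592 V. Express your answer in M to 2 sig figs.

The Co³⁺/Co²⁺ couple has the larger reduction potential, so it is the cathode: E°cell = +1.814 − (+0.799) = +1.015 V and n = 1.
From the Nernst equation, log Q = n(E° − E)/0.0592 = 1·(+1.015 − (+0.944))/0.0592 = 1.199.
The balanced reaction is Co^3+(aq) + Ag(s) → Co^2+(aq) + Ag^+(aq), so Q = ([Co^2+(aq)]·[Ag^+(aq)]) / [Co^3+(aq)].
Substituting the known concentrations and solving, log [Co^2+(aq)] = −0.345 and [Co^2+(aq)] = 0.45 M.

0.45 M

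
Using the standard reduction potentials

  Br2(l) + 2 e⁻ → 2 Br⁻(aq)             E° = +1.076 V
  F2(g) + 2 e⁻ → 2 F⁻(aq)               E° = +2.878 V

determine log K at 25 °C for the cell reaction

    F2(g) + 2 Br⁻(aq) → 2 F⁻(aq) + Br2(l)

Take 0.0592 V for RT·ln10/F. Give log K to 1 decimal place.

log K = 60.9

The F₂/F⁻ couple is reduced (cathode); E°cell = +2.878 − (+1.076) = +1.802 V with n = 2.
At equilibrium E = 0, so log K = nE°cell / 0.0592 = (2)(+1.802) / 0.0592 = 60.9.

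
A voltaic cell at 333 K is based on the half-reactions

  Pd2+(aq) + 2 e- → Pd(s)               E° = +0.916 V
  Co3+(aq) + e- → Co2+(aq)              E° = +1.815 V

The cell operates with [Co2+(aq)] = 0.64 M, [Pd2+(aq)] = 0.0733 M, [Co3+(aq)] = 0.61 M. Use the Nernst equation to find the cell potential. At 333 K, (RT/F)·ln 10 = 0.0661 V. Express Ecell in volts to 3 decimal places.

Co³⁺/Co²⁺ is reduced (cathode, E° = +1.815 V) and Pd²⁺/Pd is oxidized (anode).
E°cell = +1.815 − (+0.916) = +0.899 V, with n = 2 electrons transferred.
Balancing gives 2 Co3+(aq) + Pd(s) → 2 Co2+(aq) + Pd2+(aq); hence Q = ([Co2+(aq)]^2·[Pd2+(aq)]) / [Co3+(aq)]^2 = 0.0807 (log Q = −1.093).
By the Nernst equation, E = +0.899 − (0.0661/2)·(−1.093) = +0.935 V.

+0.935 V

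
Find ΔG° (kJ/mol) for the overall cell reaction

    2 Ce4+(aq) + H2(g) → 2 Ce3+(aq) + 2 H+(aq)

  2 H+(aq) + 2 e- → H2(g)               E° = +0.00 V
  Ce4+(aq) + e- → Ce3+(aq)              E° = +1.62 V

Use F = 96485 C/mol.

−313 kJ/mol

In the reaction as written Ce4+(aq) is reduced, so the Ce⁴⁺/Ce³⁺ couple is the cathode and 2H⁺/H₂ is the anode.
E°cell = +1.62 − (+0.00) = +1.62 V; balancing electrons gives n = 2.
ΔG° = −nFE°cell = −(2)(96485)(+1.62) J/mol = −313 kJ/mol.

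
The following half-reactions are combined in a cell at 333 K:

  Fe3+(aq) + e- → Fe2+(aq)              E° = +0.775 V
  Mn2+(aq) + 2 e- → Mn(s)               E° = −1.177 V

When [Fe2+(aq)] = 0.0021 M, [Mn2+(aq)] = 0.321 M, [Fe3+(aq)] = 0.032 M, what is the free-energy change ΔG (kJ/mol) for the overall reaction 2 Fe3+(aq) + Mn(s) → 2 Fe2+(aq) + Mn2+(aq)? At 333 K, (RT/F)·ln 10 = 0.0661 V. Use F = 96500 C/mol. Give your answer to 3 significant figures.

−395 kJ/mol

E°cell = +0.775 − (−1.177) = +1.952 V; the balanced reaction transfers n = 2 electrons.
Here Q = ([Fe2+(aq)]^2·[Mn2+(aq)]) / [Fe3+(aq)]^2 = 0.00138 (log Q = −2.859), giving E = +1.952 − (0.0661/2)·(−2.859) = +2.0465 V.
Finally ΔG = −nFE = −(2)(96500 C/mol)(+2.0465 V) = −395 kJ/mol.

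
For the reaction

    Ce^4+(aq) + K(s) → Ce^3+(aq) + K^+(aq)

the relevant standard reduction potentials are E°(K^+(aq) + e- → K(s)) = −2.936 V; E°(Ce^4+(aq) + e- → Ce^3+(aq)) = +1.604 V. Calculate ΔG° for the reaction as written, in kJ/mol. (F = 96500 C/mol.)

−438 kJ/mol

In the reaction as written Ce^4+(aq) is reduced, so the Ce⁴⁺/Ce³⁺ couple is the cathode and K⁺/K is the anode.
E°cell = +1.604 − (−2.936) = +4.540 V; balancing electrons gives n = 1.
ΔG° = −nFE°cell = −(1)(96500)(+4.540) J/mol = −438 kJ/mol.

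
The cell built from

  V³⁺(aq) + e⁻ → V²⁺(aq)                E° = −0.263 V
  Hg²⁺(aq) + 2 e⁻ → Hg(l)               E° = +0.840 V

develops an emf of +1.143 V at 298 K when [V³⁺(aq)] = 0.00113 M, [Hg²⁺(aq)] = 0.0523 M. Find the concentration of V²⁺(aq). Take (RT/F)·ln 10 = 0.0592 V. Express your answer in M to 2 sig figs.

0.023 M

Hg²⁺/Hg is the cathode (higher E°); E°cell = +0.840 − (−0.263) = +1.103 V with n = 2.
From the Nernst equation, log Q = n(E° − E)/0.0592 = 2·(+1.103 − (+1.143))/0.0592 = −1.351.
The balanced reaction is Hg²⁺(aq) + 2 V²⁺(aq) → Hg(l) + 2 V³⁺(aq), so Q = [V³⁺(aq)]^2 / ([Hg²⁺(aq)]·[V²⁺(aq)]^2).
Isolating [V²⁺(aq)] in Q = 10^{−1.351} yields log [V²⁺(aq)] = −1.631, i.e. 0.023 M.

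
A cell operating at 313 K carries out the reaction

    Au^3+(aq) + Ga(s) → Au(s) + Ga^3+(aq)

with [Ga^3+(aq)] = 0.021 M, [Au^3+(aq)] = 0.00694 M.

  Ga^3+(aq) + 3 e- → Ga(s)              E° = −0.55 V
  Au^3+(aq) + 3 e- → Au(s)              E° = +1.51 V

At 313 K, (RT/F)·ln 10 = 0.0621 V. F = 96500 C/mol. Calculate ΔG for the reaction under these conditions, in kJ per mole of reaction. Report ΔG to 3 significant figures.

−593 kJ/mol

The standard cell potential is +1.51 − (−0.55) = +2.06 V, with n = 3 electrons in the balanced equation.
Here Q = [Ga^3+(aq)] / [Au^3+(aq)] = 3.03 (log Q = 0.481), giving E = +2.06 − (0.0621/3)·(0.481) = +2.0500 V.
Then ΔG = −nFE = −3 × 96500 × +2.0500 J/mol = −593 kJ/mol.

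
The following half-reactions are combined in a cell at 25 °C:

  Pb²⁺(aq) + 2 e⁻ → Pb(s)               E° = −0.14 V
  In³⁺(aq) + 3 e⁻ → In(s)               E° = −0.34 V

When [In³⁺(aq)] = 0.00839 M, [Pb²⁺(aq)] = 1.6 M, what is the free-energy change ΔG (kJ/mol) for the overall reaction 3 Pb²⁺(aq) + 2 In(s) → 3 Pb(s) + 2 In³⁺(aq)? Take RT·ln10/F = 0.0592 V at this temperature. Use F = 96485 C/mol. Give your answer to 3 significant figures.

E°cell = −0.14 − (−0.34) = +0.20 V; the balanced reaction transfers n = 6 electrons.
Here Q = [In³⁺(aq)]^2 / [Pb²⁺(aq)]^3 = 1.72×10^−5 (log Q = −4.765), giving E = +0.20 − (0.0592/6)·(−4.765) = +0.2470 V.
Finally ΔG = −nFE = −(6)(96485 C/mol)(+0.2470 V) = −143 kJ/mol.

−143 kJ/mol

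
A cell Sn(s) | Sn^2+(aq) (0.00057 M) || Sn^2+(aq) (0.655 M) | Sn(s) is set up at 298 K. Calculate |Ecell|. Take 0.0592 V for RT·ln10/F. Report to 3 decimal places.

For a concentration cell E°cell = 0, since both electrodes use the same couple.
The compartment with the higher Sn^2+(aq) concentration (0.655 M) acts as the cathode; ions are reduced there and produced at the dilute (0.00057 M) anode.
With n = 2, Ecell = −(0.0592/2)·log([dilute]/[conc]) = −(0.0592/2)·log(0.00057/0.655) = +0.091 V.

0.091 V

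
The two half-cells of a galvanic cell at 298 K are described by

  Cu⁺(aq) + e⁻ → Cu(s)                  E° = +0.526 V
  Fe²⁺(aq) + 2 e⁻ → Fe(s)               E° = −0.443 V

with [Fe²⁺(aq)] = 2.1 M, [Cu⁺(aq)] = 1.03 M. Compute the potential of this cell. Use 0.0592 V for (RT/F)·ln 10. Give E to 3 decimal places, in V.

+0.960 V

Since E°(Cu⁺/Cu) > E°(Fe²⁺/Fe), Cu⁺/Cu serves as the cathode.
E°cell = E°cat − E°an = +0.526 − (−0.443) = +0.969 V; n = 2.
For the overall reaction 2 Cu⁺(aq) + Fe(s) → 2 Cu(s) + Fe²⁺(aq), Q = [Fe²⁺(aq)] / [Cu⁺(aq)]^2 = 1.98, giving log Q = 0.297.
Applying E = E° − (RT ln10/nF)·log Q gives +0.969 − (0.0592/2)(0.297) = +0.960 V.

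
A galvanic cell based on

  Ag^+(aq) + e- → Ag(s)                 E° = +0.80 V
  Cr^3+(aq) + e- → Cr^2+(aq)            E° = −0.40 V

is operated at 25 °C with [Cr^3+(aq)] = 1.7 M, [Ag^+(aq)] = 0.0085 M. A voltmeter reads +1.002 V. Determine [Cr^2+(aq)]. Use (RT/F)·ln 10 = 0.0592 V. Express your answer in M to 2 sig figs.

Ag⁺/Ag is the cathode (higher E°); E°cell = +0.80 − (−0.40) = +1.20 V with n = 1.
Rearranging E = E° − (0.0592/n)·log Q gives log Q = 1(+1.20 − (+1.002))/0.0592 = 3.345.
The balanced reaction is Ag^+(aq) + Cr^2+(aq) → Ag(s) + Cr^3+(aq), so Q = [Cr^3+(aq)] / ([Ag^+(aq)]·[Cr^2+(aq)]).
Isolating [Cr^2+(aq)] in Q = 10^{3.345} yields log [Cr^2+(aq)] = −1.044, i.e. 0.090 M.

0.090 M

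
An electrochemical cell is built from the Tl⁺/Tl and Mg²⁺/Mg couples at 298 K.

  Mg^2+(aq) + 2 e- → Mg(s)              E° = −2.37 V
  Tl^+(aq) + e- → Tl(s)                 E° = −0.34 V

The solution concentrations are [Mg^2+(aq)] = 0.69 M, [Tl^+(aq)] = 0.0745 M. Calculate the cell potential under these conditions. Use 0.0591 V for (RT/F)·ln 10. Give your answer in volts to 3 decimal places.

Tl⁺/Tl is reduced (cathode, E° = −0.34 V) and Mg²⁺/Mg is oxidized (anode).
The standard potential is −0.34 − (−2.37) = +2.03 V and the balanced reaction transfers n = 2 electrons.
Balancing gives 2 Tl^+(aq) + Mg(s) → 2 Tl(s) + Mg^2+(aq); hence Q = [Mg^2+(aq)] / [Tl^+(aq)]^2 = 124 (log Q = 2.095).
Applying E = E° − (RT ln10/nF)·log Q gives +2.03 − (0.0591/2)(2.095) = +1.968 V.

+1.968 V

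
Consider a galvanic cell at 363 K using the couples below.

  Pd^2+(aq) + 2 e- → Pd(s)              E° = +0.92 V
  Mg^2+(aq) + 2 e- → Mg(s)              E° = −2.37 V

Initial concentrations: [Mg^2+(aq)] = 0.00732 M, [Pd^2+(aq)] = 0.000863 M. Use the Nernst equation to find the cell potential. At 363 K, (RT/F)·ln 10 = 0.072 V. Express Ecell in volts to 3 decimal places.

Pd²⁺/Pd is reduced (cathode, E° = +0.92 V) and Mg²⁺/Mg is oxidized (anode).
E°cell = E°cat − E°an = +0.92 − (−2.37) = +3.29 V; n = 2.
The balanced reaction is Pd^2+(aq) + Mg(s) → Pd(s) + Mg^2+(aq), so Q = [Mg^2+(aq)] / [Pd^2+(aq)] = 8.48 and log Q = 0.929.
By the Nernst equation, E = +3.29 − (0.072/2)·(0.929) = +3.257 V.

+3.257 V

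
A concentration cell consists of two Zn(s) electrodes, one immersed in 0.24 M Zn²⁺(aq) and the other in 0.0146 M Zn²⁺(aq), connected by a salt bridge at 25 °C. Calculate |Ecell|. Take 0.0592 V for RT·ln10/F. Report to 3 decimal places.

0.036 V

For a concentration cell E°cell = 0, since both electrodes use the same couple.
The compartment with the higher Zn²⁺(aq) concentration (0.24 M) acts as the cathode; ions are reduced there and produced at the dilute (0.0146 M) anode.
With n = 2, Ecell = −(0.0592/2)·log([dilute]/[conc]) = −(0.0592/2)·log(0.0146/0.24) = +0.036 V.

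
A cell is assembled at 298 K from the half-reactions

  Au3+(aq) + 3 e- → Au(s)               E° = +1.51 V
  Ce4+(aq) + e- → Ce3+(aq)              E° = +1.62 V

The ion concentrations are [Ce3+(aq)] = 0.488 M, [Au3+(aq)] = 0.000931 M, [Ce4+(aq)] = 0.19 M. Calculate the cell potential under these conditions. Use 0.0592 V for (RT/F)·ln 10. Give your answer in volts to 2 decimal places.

The Ce⁴⁺/Ce³⁺ couple has the more positive E°, so it is the cathode; Au³⁺/Au is the anode.
The standard potential is +1.62 − (+1.51) = +0.11 V and the balanced reaction transfers n = 3 electrons.
Balancing gives 3 Ce4+(aq) + Au(s) → 3 Ce3+(aq) + Au3+(aq); hence Q = ([Ce3+(aq)]^3·[Au3+(aq)]) / [Ce4+(aq)]^3 = 0.0158 (log Q = −1.802).
E = E° − (0.0592/n)·log Q = +0.11 − (0.0592/3)(−1.802) = +0.15 V.

+0.15 V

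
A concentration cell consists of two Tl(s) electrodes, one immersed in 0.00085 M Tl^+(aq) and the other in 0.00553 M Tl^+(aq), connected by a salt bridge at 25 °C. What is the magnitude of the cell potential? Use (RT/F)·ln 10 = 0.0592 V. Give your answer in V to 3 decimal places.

For a concentration cell E°cell = 0, since both electrodes use the same couple.
The compartment with the higher Tl^+(aq) concentration (0.00553 M) acts as the cathode; ions are reduced there and produced at the dilute (0.00085 M) anode.
With n = 1, Ecell = −(0.0592/1)·log([dilute]/[conc]) = −(0.0592/1)·log(0.00085/0.00553) = +0.048 V.

0.048 V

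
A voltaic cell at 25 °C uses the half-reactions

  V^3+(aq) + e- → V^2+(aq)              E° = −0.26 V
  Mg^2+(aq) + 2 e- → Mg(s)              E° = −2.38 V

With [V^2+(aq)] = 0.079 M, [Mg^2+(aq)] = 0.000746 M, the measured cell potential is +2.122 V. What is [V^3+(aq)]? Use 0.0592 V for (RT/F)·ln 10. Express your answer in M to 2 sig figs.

0.0023 M

The V³⁺/V²⁺ couple has the larger reduction potential, so it is the cathode: E°cell = −0.26 − (−2.38) = +2.12 V and n = 2.
Since E = E° − (0.0592/n)·log Q, log Q = n(E° − E)/0.0592 = −0.068.
For 2 V^3+(aq) + Mg(s) → 2 V^2+(aq) + Mg^2+(aq), the reaction quotient is Q = ([V^2+(aq)]^2·[Mg^2+(aq)]) / [V^3+(aq)]^2.
Isolating [V^3+(aq)] in Q = 10^{−0.068} yields log [V^3+(aq)] = −2.632, i.e. 0.0023 M.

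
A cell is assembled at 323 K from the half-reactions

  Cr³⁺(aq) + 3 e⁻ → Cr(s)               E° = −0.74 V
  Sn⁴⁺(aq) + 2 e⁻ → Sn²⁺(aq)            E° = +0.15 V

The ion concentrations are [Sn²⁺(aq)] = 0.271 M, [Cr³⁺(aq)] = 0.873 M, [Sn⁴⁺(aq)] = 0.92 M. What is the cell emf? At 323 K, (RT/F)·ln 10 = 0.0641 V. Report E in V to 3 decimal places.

+0.908 V

Since E°(Sn⁴⁺/Sn²⁺) > E°(Cr³⁺/Cr), Sn⁴⁺/Sn²⁺ serves as the cathode.
E°cell = +0.15 − (−0.74) = +0.89 V, with n = 6 electrons transferred.
Balancing gives 3 Sn⁴⁺(aq) + 2 Cr(s) → 3 Sn²⁺(aq) + 2 Cr³⁺(aq); hence Q = ([Sn²⁺(aq)]^3·[Cr³⁺(aq)]^2) / [Sn⁴⁺(aq)]^3 = 0.0195 (log Q = −1.710).
E = E° − (0.0641/n)·log Q = +0.89 − (0.0641/6)(−1.710) = +0.908 V.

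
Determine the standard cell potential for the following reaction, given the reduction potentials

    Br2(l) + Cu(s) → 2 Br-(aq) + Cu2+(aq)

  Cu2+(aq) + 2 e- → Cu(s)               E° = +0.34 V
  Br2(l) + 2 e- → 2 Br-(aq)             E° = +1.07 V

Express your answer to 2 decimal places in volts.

+0.73 V

In the reaction as written, Br2(l) is reduced (cathode) and Cu2+(aq) is produced by oxidation at the anode.
E°cell = E°(cathode) − E°(anode) = +1.07 − (+0.34) = +0.73 V.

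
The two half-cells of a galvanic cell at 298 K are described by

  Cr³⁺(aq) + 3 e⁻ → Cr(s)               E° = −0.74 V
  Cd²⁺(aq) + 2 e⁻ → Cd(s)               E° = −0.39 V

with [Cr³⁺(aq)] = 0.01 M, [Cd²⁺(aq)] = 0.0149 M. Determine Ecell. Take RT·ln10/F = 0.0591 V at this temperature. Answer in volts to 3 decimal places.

The Cd²⁺/Cd couple has the more positive E°, so it is the cathode; Cr³⁺/Cr is the anode.
E°cell = E°cat − E°an = −0.39 − (−0.74) = +0.35 V; n = 6.
For the overall reaction 3 Cd²⁺(aq) + 2 Cr(s) → 3 Cd(s) + 2 Cr³⁺(aq), Q = [Cr³⁺(aq)]^2 / [Cd²⁺(aq)]^3 = 30.2, giving log Q = 1.480.
By the Nernst equation, E = +0.35 − (0.0591/6)·(1.480) = +0.335 V.

+0.335 V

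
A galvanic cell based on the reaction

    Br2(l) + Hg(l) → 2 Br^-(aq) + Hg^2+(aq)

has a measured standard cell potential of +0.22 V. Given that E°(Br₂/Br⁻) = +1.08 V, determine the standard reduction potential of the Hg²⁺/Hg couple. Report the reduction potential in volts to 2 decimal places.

In the reaction as written the Br₂/Br⁻ couple is reduced (cathode) and Hg²⁺/Hg is oxidized (anode), so E°cell = E°(Br₂/Br⁻) − E°(Hg²⁺/Hg).
E°(Hg²⁺/Hg) = E°(cathode) − E°cell = +1.08 − (+0.22) = +0.86 V.

+0.86 V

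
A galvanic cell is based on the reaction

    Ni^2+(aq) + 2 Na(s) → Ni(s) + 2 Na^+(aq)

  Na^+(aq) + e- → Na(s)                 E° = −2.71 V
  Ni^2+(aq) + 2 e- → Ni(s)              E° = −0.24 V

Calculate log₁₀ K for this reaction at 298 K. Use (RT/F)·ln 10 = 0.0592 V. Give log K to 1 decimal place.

log K = 83.4

The Ni²⁺/Ni couple is reduced (cathode); E°cell = −0.24 − (−2.71) = +2.47 V with n = 2.
At equilibrium E = 0, so log K = nE°cell / 0.0592 = (2)(+2.47) / 0.0592 = 83.4.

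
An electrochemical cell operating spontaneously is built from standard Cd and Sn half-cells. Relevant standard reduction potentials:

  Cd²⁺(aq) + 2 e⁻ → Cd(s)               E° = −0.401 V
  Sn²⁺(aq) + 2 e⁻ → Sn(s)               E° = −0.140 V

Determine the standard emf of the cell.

+0.261 V

The Sn²⁺/Sn couple has the higher E°, so Sn ion is reduced (cathode) and Cd is oxidized (anode).
E°cell = E°(cathode) − E°(anode) = −0.140 − (−0.401) = +0.261 V.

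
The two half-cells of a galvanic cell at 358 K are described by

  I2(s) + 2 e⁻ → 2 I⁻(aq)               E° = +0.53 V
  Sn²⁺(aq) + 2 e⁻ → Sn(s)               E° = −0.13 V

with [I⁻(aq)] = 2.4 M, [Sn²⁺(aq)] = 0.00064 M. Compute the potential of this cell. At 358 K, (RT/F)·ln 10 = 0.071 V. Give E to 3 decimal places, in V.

Since E°(I₂/I⁻) > E°(Sn²⁺/Sn), I₂/I⁻ serves as the cathode.
The standard potential is +0.53 − (−0.13) = +0.66 V and the balanced reaction transfers n = 2 electrons.
For the overall reaction I2(s) + Sn(s) → 2 I⁻(aq) + Sn²⁺(aq), Q = [I⁻(aq)]^2·[Sn²⁺(aq)] = 0.00369, giving log Q = −2.433.
E = E° − (0.071/n)·log Q = +0.66 − (0.071/2)(−2.433) = +0.746 V.

+0.746 V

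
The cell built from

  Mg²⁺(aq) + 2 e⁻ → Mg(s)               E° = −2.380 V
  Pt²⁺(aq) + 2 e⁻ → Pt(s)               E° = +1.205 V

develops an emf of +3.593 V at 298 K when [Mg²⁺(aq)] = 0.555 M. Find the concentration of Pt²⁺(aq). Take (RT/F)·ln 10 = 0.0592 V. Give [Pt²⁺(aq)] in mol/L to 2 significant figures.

1.0 M

With Pt²⁺/Pt at the cathode and Mg²⁺/Mg at the anode, E°cell = +1.205 − (−2.380) = +3.585 V (n = 2).
Rearranging E = E° − (0.0592/n)·log Q gives log Q = 2(+3.585 − (+3.593))/0.0592 = −0.270.
Balancing electrons gives Pt²⁺(aq) + Mg(s) → Pt(s) + Mg²⁺(aq); thus Q = [Mg²⁺(aq)] / [Pt²⁺(aq)].
Substituting the known concentrations and solving, log [Pt²⁺(aq)] = 0.014 and [Pt²⁺(aq)] = 1.0 M.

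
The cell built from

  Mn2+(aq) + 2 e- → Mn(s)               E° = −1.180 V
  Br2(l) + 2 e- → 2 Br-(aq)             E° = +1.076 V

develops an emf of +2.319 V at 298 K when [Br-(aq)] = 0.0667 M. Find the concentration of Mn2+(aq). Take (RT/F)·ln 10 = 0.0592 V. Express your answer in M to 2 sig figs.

The Br₂/Br⁻ couple has the larger reduction potential, so it is the cathode: E°cell = +1.076 − (−1.180) = +2.256 V and n = 2.
Rearranging E = E° − (0.0592/n)·log Q gives log Q = 2(+2.256 − (+2.319))/0.0592 = −2.128.
For Br2(l) + Mn(s) → 2 Br-(aq) + Mn2+(aq), the reaction quotient is Q = [Br-(aq)]^2·[Mn2+(aq)].
Substituting the known concentrations and solving, log [Mn2+(aq)] = 0.224 and [Mn2+(aq)] = 1.7 M.

1.7 M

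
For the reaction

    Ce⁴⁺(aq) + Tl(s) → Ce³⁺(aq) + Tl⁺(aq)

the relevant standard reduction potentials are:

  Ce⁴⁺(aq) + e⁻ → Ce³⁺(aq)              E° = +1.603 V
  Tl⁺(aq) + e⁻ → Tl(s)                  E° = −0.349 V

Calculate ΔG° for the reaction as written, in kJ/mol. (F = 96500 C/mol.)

−188 kJ/mol

In the reaction as written Ce⁴⁺(aq) is reduced, so the Ce⁴⁺/Ce³⁺ couple is the cathode and Tl⁺/Tl is the anode.
E°cell = +1.603 − (−0.349) = +1.952 V; balancing electrons gives n = 1.
ΔG° = −nFE°cell = −(1)(96500)(+1.952) J/mol = −188 kJ/mol.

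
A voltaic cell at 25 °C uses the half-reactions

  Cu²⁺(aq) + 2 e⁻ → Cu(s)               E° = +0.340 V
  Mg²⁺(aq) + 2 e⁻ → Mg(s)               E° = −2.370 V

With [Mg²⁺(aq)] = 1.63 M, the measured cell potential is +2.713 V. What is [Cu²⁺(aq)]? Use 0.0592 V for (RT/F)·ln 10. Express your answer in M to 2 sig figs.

2.1 M

Cu²⁺/Cu is the cathode (higher E°); E°cell = +0.340 − (−2.370) = +2.710 V with n = 2.
Rearranging E = E° − (0.0592/n)·log Q gives log Q = 2(+2.710 − (+2.713))/0.0592 = −0.101.
The balanced reaction is Cu²⁺(aq) + Mg(s) → Cu(s) + Mg²⁺(aq), so Q = [Mg²⁺(aq)] / [Cu²⁺(aq)].
Isolating [Cu²⁺(aq)] in Q = 10^{−0.101} yields log [Cu²⁺(aq)] = 0.313, i.e. 2.1 M.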